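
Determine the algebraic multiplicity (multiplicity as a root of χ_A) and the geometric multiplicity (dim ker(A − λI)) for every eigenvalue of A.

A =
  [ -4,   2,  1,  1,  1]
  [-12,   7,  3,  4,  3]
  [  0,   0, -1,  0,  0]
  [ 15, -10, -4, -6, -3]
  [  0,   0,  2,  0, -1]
λ = -1: alg = 5, geom = 2

Step 1 — factor the characteristic polynomial to read off the algebraic multiplicities:
  χ_A(x) = (x + 1)^5

Step 2 — compute geometric multiplicities via the rank-nullity identity g(λ) = n − rank(A − λI):
  rank(A − (-1)·I) = 3, so dim ker(A − (-1)·I) = n − 3 = 2

Summary:
  λ = -1: algebraic multiplicity = 5, geometric multiplicity = 2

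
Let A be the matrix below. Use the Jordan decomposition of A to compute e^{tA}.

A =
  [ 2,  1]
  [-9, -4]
e^{tA} =
  [3*t*exp(-t) + exp(-t), t*exp(-t)]
  [-9*t*exp(-t), -3*t*exp(-t) + exp(-t)]

Strategy: write A = P · J · P⁻¹ where J is a Jordan canonical form, so e^{tA} = P · e^{tJ} · P⁻¹, and e^{tJ} can be computed block-by-block.

A has Jordan form
J =
  [-1,  1]
  [ 0, -1]
(up to reordering of blocks).

Per-block formulas:
  For a 2×2 Jordan block J_2(-1): exp(t · J_2(-1)) = e^(-1t)·(I + t·N), where N is the 2×2 nilpotent shift.

After assembling e^{tJ} and conjugating by P, we get:

e^{tA} =
  [3*t*exp(-t) + exp(-t), t*exp(-t)]
  [-9*t*exp(-t), -3*t*exp(-t) + exp(-t)]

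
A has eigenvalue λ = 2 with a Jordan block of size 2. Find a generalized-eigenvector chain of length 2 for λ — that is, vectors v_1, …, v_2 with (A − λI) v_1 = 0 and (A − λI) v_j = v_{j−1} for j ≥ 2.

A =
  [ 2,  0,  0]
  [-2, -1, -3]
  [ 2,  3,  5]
A Jordan chain for λ = 2 of length 2:
v_1 = (0, -2, 2)ᵀ
v_2 = (1, 0, 0)ᵀ

Let N = A − (2)·I. We want v_2 with N^2 v_2 = 0 but N^1 v_2 ≠ 0; then v_{j-1} := N · v_j for j = 2, …, 2.

Pick v_2 = (1, 0, 0)ᵀ.
Then v_1 = N · v_2 = (0, -2, 2)ᵀ.

Sanity check: (A − (2)·I) v_1 = (0, 0, 0)ᵀ = 0. ✓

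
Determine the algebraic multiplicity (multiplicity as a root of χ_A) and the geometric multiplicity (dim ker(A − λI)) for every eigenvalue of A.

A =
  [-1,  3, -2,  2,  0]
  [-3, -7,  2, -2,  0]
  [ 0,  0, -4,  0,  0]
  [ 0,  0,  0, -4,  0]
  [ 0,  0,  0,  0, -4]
λ = -4: alg = 5, geom = 4

Step 1 — factor the characteristic polynomial to read off the algebraic multiplicities:
  χ_A(x) = (x + 4)^5

Step 2 — compute geometric multiplicities via the rank-nullity identity g(λ) = n − rank(A − λI):
  rank(A − (-4)·I) = 1, so dim ker(A − (-4)·I) = n − 1 = 4

Summary:
  λ = -4: algebraic multiplicity = 5, geometric multiplicity = 4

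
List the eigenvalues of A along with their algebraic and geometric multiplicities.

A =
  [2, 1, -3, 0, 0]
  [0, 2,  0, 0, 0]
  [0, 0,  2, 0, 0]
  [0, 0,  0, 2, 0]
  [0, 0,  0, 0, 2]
λ = 2: alg = 5, geom = 4

Step 1 — factor the characteristic polynomial to read off the algebraic multiplicities:
  χ_A(x) = (x - 2)^5

Step 2 — compute geometric multiplicities via the rank-nullity identity g(λ) = n − rank(A − λI):
  rank(A − (2)·I) = 1, so dim ker(A − (2)·I) = n − 1 = 4

Summary:
  λ = 2: algebraic multiplicity = 5, geometric multiplicity = 4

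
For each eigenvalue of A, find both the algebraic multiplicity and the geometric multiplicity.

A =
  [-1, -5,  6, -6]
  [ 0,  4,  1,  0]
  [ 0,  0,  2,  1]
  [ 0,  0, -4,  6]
λ = -1: alg = 1, geom = 1; λ = 4: alg = 3, geom = 1

Step 1 — factor the characteristic polynomial to read off the algebraic multiplicities:
  χ_A(x) = (x - 4)^3*(x + 1)

Step 2 — compute geometric multiplicities via the rank-nullity identity g(λ) = n − rank(A − λI):
  rank(A − (-1)·I) = 3, so dim ker(A − (-1)·I) = n − 3 = 1
  rank(A − (4)·I) = 3, so dim ker(A − (4)·I) = n − 3 = 1

Summary:
  λ = -1: algebraic multiplicity = 1, geometric multiplicity = 1
  λ = 4: algebraic multiplicity = 3, geometric multiplicity = 1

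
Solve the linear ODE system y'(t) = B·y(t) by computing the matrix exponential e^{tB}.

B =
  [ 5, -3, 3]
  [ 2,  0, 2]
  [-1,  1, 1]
e^{tB} =
  [3*t*exp(2*t) + exp(2*t), -3*t*exp(2*t), 3*t*exp(2*t)]
  [2*t*exp(2*t), -2*t*exp(2*t) + exp(2*t), 2*t*exp(2*t)]
  [-t*exp(2*t), t*exp(2*t), -t*exp(2*t) + exp(2*t)]

Strategy: write B = P · J · P⁻¹ where J is a Jordan canonical form, so e^{tB} = P · e^{tJ} · P⁻¹, and e^{tJ} can be computed block-by-block.

B has Jordan form
J =
  [2, 1, 0]
  [0, 2, 0]
  [0, 0, 2]
(up to reordering of blocks).

Per-block formulas:
  For a 1×1 block at λ = 2: exp(t · [2]) = [e^(2t)].
  For a 2×2 Jordan block J_2(2): exp(t · J_2(2)) = e^(2t)·(I + t·N), where N is the 2×2 nilpotent shift.

After assembling e^{tJ} and conjugating by P, we get:

e^{tB} =
  [3*t*exp(2*t) + exp(2*t), -3*t*exp(2*t), 3*t*exp(2*t)]
  [2*t*exp(2*t), -2*t*exp(2*t) + exp(2*t), 2*t*exp(2*t)]
  [-t*exp(2*t), t*exp(2*t), -t*exp(2*t) + exp(2*t)]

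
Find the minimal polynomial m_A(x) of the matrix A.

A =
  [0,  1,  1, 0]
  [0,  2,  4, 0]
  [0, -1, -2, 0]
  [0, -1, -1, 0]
x^3

The characteristic polynomial is χ_A(x) = x^4, so the eigenvalues are known. The minimal polynomial is
  m_A(x) = Π_λ (x − λ)^{k_λ}
where k_λ is the size of the *largest* Jordan block for λ (equivalently, the smallest k with (A − λI)^k v = 0 for every generalised eigenvector v of λ).

  λ = 0: largest Jordan block has size 3, contributing (x − 0)^3

So m_A(x) = x^3 = x^3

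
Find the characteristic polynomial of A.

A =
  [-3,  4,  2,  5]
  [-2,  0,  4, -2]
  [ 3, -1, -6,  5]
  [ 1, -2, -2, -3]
x^4 + 12*x^3 + 52*x^2 + 96*x + 64

Expanding det(x·I − A) (e.g. by cofactor expansion or by noting that A is similar to its Jordan form J, which has the same characteristic polynomial as A) gives
  χ_A(x) = x^4 + 12*x^3 + 52*x^2 + 96*x + 64
which factors as (x + 2)^2*(x + 4)^2. The eigenvalues (with algebraic multiplicities) are λ = -4 with multiplicity 2, λ = -2 with multiplicity 2.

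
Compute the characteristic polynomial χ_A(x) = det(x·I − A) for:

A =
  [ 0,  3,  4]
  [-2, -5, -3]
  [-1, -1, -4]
x^3 + 9*x^2 + 27*x + 27

Expanding det(x·I − A) (e.g. by cofactor expansion or by noting that A is similar to its Jordan form J, which has the same characteristic polynomial as A) gives
  χ_A(x) = x^3 + 9*x^2 + 27*x + 27
which factors as (x + 3)^3. The eigenvalues (with algebraic multiplicities) are λ = -3 with multiplicity 3.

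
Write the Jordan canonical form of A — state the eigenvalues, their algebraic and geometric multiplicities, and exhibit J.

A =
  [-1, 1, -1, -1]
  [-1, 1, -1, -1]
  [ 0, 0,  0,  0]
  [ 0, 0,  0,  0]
J_2(0) ⊕ J_1(0) ⊕ J_1(0)

The characteristic polynomial is
  det(x·I − A) = x^4

Eigenvalues and multiplicities (the geometric multiplicity of λ is n − rank(A − λI), which equals the number of Jordan blocks for λ):
  λ = 0: algebraic multiplicity = 4, geometric multiplicity = 3

Determining the block sizes for each eigenvalue:
  λ = 0: 3 blocks summing to 4 forces exactly one block of size 2 and the rest size 1 → block sizes [2, 1, 1]

Assembling the blocks gives a Jordan form
J =
  [0, 1, 0, 0]
  [0, 0, 0, 0]
  [0, 0, 0, 0]
  [0, 0, 0, 0]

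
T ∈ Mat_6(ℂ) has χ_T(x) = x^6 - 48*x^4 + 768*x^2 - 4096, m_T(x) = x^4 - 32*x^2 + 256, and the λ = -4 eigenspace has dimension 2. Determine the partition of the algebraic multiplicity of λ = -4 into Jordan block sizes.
Block sizes for λ = -4: [2, 1]

Step 1 — from the characteristic polynomial, algebraic multiplicity of λ = -4 is 3. From dim ker(T − (-4)·I) = 2, there are exactly 2 Jordan blocks for λ = -4.
Step 2 — from the minimal polynomial, the factor (x + 4)^2 tells us the largest block for λ = -4 has size 2.
Step 3 — with total size 3, 2 blocks, and largest block 2, the block sizes (in nonincreasing order) are [2, 1].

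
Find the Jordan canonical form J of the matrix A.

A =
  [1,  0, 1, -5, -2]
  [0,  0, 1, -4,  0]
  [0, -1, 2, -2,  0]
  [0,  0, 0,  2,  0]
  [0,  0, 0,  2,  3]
J_3(1) ⊕ J_1(2) ⊕ J_1(3)

The characteristic polynomial is
  det(x·I − A) = x^5 - 8*x^4 + 24*x^3 - 34*x^2 + 23*x - 6 = (x - 3)*(x - 2)*(x - 1)^3

Eigenvalues and multiplicities (the geometric multiplicity of λ is n − rank(A − λI), which equals the number of Jordan blocks for λ):
  λ = 1: algebraic multiplicity = 3, geometric multiplicity = 1
  λ = 2: algebraic multiplicity = 1, geometric multiplicity = 1
  λ = 3: algebraic multiplicity = 1, geometric multiplicity = 1

Determining the block sizes for each eigenvalue:
  λ = 1: one block (gm = 1), so the single block has size am = 3 → block sizes [3]
  λ = 2: one block (gm = 1), so the single block has size am = 1 → block sizes [1]
  λ = 3: one block (gm = 1), so the single block has size am = 1 → block sizes [1]

Assembling the blocks gives a Jordan form
J =
  [1, 1, 0, 0, 0]
  [0, 1, 1, 0, 0]
  [0, 0, 1, 0, 0]
  [0, 0, 0, 2, 0]
  [0, 0, 0, 0, 3]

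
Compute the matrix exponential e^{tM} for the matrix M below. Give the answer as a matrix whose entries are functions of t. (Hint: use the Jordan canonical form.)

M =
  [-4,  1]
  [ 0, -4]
e^{tM} =
  [exp(-4*t), t*exp(-4*t)]
  [0, exp(-4*t)]

Strategy: write M = P · J · P⁻¹ where J is a Jordan canonical form, so e^{tM} = P · e^{tJ} · P⁻¹, and e^{tJ} can be computed block-by-block.

M has Jordan form
J =
  [-4,  1]
  [ 0, -4]
(up to reordering of blocks).

Per-block formulas:
  For a 2×2 Jordan block J_2(-4): exp(t · J_2(-4)) = e^(-4t)·(I + t·N), where N is the 2×2 nilpotent shift.

After assembling e^{tJ} and conjugating by P, we get:

e^{tM} =
  [exp(-4*t), t*exp(-4*t)]
  [0, exp(-4*t)]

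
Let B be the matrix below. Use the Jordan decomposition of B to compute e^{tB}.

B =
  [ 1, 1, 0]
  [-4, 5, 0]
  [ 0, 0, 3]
e^{tB} =
  [-2*t*exp(3*t) + exp(3*t), t*exp(3*t), 0]
  [-4*t*exp(3*t), 2*t*exp(3*t) + exp(3*t), 0]
  [0, 0, exp(3*t)]

Strategy: write B = P · J · P⁻¹ where J is a Jordan canonical form, so e^{tB} = P · e^{tJ} · P⁻¹, and e^{tJ} can be computed block-by-block.

B has Jordan form
J =
  [3, 1, 0]
  [0, 3, 0]
  [0, 0, 3]
(up to reordering of blocks).

Per-block formulas:
  For a 2×2 Jordan block J_2(3): exp(t · J_2(3)) = e^(3t)·(I + t·N), where N is the 2×2 nilpotent shift.
  For a 1×1 block at λ = 3: exp(t · [3]) = [e^(3t)].

After assembling e^{tJ} and conjugating by P, we get:

e^{tB} =
  [-2*t*exp(3*t) + exp(3*t), t*exp(3*t), 0]
  [-4*t*exp(3*t), 2*t*exp(3*t) + exp(3*t), 0]
  [0, 0, exp(3*t)]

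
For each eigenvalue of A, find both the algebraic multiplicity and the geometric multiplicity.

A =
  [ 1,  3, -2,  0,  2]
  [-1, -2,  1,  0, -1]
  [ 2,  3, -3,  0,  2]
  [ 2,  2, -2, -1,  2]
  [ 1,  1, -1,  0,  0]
λ = -1: alg = 5, geom = 3

Step 1 — factor the characteristic polynomial to read off the algebraic multiplicities:
  χ_A(x) = (x + 1)^5

Step 2 — compute geometric multiplicities via the rank-nullity identity g(λ) = n − rank(A − λI):
  rank(A − (-1)·I) = 2, so dim ker(A − (-1)·I) = n − 2 = 3

Summary:
  λ = -1: algebraic multiplicity = 5, geometric multiplicity = 3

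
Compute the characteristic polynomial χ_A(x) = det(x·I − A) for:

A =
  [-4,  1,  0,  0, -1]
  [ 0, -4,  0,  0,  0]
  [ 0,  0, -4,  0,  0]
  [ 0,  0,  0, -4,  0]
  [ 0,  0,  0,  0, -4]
x^5 + 20*x^4 + 160*x^3 + 640*x^2 + 1280*x + 1024

Expanding det(x·I − A) (e.g. by cofactor expansion or by noting that A is similar to its Jordan form J, which has the same characteristic polynomial as A) gives
  χ_A(x) = x^5 + 20*x^4 + 160*x^3 + 640*x^2 + 1280*x + 1024
which factors as (x + 4)^5. The eigenvalues (with algebraic multiplicities) are λ = -4 with multiplicity 5.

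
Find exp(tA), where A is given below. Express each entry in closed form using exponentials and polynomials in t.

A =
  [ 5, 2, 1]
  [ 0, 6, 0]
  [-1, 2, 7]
e^{tA} =
  [-t*exp(6*t) + exp(6*t), 2*t*exp(6*t), t*exp(6*t)]
  [0, exp(6*t), 0]
  [-t*exp(6*t), 2*t*exp(6*t), t*exp(6*t) + exp(6*t)]

Strategy: write A = P · J · P⁻¹ where J is a Jordan canonical form, so e^{tA} = P · e^{tJ} · P⁻¹, and e^{tJ} can be computed block-by-block.

A has Jordan form
J =
  [6, 1, 0]
  [0, 6, 0]
  [0, 0, 6]
(up to reordering of blocks).

Per-block formulas:
  For a 2×2 Jordan block J_2(6): exp(t · J_2(6)) = e^(6t)·(I + t·N), where N is the 2×2 nilpotent shift.
  For a 1×1 block at λ = 6: exp(t · [6]) = [e^(6t)].

After assembling e^{tJ} and conjugating by P, we get:

e^{tA} =
  [-t*exp(6*t) + exp(6*t), 2*t*exp(6*t), t*exp(6*t)]
  [0, exp(6*t), 0]
  [-t*exp(6*t), 2*t*exp(6*t), t*exp(6*t) + exp(6*t)]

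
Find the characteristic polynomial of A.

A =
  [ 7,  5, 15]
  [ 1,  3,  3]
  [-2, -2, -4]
x^3 - 6*x^2 + 12*x - 8

Expanding det(x·I − A) (e.g. by cofactor expansion or by noting that A is similar to its Jordan form J, which has the same characteristic polynomial as A) gives
  χ_A(x) = x^3 - 6*x^2 + 12*x - 8
which factors as (x - 2)^3. The eigenvalues (with algebraic multiplicities) are λ = 2 with multiplicity 3.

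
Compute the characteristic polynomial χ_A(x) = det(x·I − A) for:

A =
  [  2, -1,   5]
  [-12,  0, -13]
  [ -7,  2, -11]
x^3 + 9*x^2 + 27*x + 27

Expanding det(x·I − A) (e.g. by cofactor expansion or by noting that A is similar to its Jordan form J, which has the same characteristic polynomial as A) gives
  χ_A(x) = x^3 + 9*x^2 + 27*x + 27
which factors as (x + 3)^3. The eigenvalues (with algebraic multiplicities) are λ = -3 with multiplicity 3.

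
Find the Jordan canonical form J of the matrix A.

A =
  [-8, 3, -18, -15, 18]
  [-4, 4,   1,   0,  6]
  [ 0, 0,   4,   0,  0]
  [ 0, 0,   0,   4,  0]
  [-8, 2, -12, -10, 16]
J_3(4) ⊕ J_1(4) ⊕ J_1(4)

The characteristic polynomial is
  det(x·I − A) = x^5 - 20*x^4 + 160*x^3 - 640*x^2 + 1280*x - 1024 = (x - 4)^5

Eigenvalues and multiplicities (the geometric multiplicity of λ is n − rank(A − λI), which equals the number of Jordan blocks for λ):
  λ = 4: algebraic multiplicity = 5, geometric multiplicity = 3

Determining the block sizes for each eigenvalue:
  λ = 4: with am = 5 and gm = 3, the partition is not yet determined (e.g. several partitions of 5 into 3 parts exist). Let N = A − (4)·I. Computing rank(N^1) = 2, rank(N^2) = 1, rank(N^3) = 0; the number of blocks of size ≥ j is rank(N^{j−1}) − rank(N^j), giving [3, 1, 1]. So we have 1 block(s) of size 3, 2 block(s) of size 1 → block sizes [3, 1, 1]

Assembling the blocks gives a Jordan form
J =
  [4, 1, 0, 0, 0]
  [0, 4, 1, 0, 0]
  [0, 0, 4, 0, 0]
  [0, 0, 0, 4, 0]
  [0, 0, 0, 0, 4]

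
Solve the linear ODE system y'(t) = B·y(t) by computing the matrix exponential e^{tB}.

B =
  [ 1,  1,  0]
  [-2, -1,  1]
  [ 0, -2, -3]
e^{tB} =
  [t^2*exp(-t) + 2*t*exp(-t) + exp(-t), t^2*exp(-t) + t*exp(-t), t^2*exp(-t)/2]
  [-2*t^2*exp(-t) - 2*t*exp(-t), -2*t^2*exp(-t) + exp(-t), -t^2*exp(-t) + t*exp(-t)]
  [2*t^2*exp(-t), 2*t^2*exp(-t) - 2*t*exp(-t), t^2*exp(-t) - 2*t*exp(-t) + exp(-t)]

Strategy: write B = P · J · P⁻¹ where J is a Jordan canonical form, so e^{tB} = P · e^{tJ} · P⁻¹, and e^{tJ} can be computed block-by-block.

B has Jordan form
J =
  [-1,  1,  0]
  [ 0, -1,  1]
  [ 0,  0, -1]
(up to reordering of blocks).

Per-block formulas:
  For a 3×3 Jordan block J_3(-1): exp(t · J_3(-1)) = e^(-1t)·(I + t·N + (t^2/2)·N^2), where N is the 3×3 nilpotent shift.

After assembling e^{tJ} and conjugating by P, we get:

e^{tB} =
  [t^2*exp(-t) + 2*t*exp(-t) + exp(-t), t^2*exp(-t) + t*exp(-t), t^2*exp(-t)/2]
  [-2*t^2*exp(-t) - 2*t*exp(-t), -2*t^2*exp(-t) + exp(-t), -t^2*exp(-t) + t*exp(-t)]
  [2*t^2*exp(-t), 2*t^2*exp(-t) - 2*t*exp(-t), t^2*exp(-t) - 2*t*exp(-t) + exp(-t)]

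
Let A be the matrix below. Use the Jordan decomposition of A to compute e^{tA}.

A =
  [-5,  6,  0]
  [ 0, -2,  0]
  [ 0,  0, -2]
e^{tA} =
  [exp(-5*t), 2*exp(-2*t) - 2*exp(-5*t), 0]
  [0, exp(-2*t), 0]
  [0, 0, exp(-2*t)]

Strategy: write A = P · J · P⁻¹ where J is a Jordan canonical form, so e^{tA} = P · e^{tJ} · P⁻¹, and e^{tJ} can be computed block-by-block.

A has Jordan form
J =
  [-5,  0,  0]
  [ 0, -2,  0]
  [ 0,  0, -2]
(up to reordering of blocks).

Per-block formulas:
  For a 1×1 block at λ = -5: exp(t · [-5]) = [e^(-5t)].
  For a 1×1 block at λ = -2: exp(t · [-2]) = [e^(-2t)].

After assembling e^{tJ} and conjugating by P, we get:

e^{tA} =
  [exp(-5*t), 2*exp(-2*t) - 2*exp(-5*t), 0]
  [0, exp(-2*t), 0]
  [0, 0, exp(-2*t)]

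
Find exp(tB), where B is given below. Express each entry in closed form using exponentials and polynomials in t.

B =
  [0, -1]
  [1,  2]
e^{tB} =
  [-t*exp(t) + exp(t), -t*exp(t)]
  [t*exp(t), t*exp(t) + exp(t)]

Strategy: write B = P · J · P⁻¹ where J is a Jordan canonical form, so e^{tB} = P · e^{tJ} · P⁻¹, and e^{tJ} can be computed block-by-block.

B has Jordan form
J =
  [1, 1]
  [0, 1]
(up to reordering of blocks).

Per-block formulas:
  For a 2×2 Jordan block J_2(1): exp(t · J_2(1)) = e^(1t)·(I + t·N), where N is the 2×2 nilpotent shift.

After assembling e^{tJ} and conjugating by P, we get:

e^{tB} =
  [-t*exp(t) + exp(t), -t*exp(t)]
  [t*exp(t), t*exp(t) + exp(t)]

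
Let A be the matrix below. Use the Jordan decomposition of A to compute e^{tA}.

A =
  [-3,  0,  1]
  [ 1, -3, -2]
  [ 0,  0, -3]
e^{tA} =
  [exp(-3*t), 0, t*exp(-3*t)]
  [t*exp(-3*t), exp(-3*t), t^2*exp(-3*t)/2 - 2*t*exp(-3*t)]
  [0, 0, exp(-3*t)]

Strategy: write A = P · J · P⁻¹ where J is a Jordan canonical form, so e^{tA} = P · e^{tJ} · P⁻¹, and e^{tJ} can be computed block-by-block.

A has Jordan form
J =
  [-3,  1,  0]
  [ 0, -3,  1]
  [ 0,  0, -3]
(up to reordering of blocks).

Per-block formulas:
  For a 3×3 Jordan block J_3(-3): exp(t · J_3(-3)) = e^(-3t)·(I + t·N + (t^2/2)·N^2), where N is the 3×3 nilpotent shift.

After assembling e^{tJ} and conjugating by P, we get:

e^{tA} =
  [exp(-3*t), 0, t*exp(-3*t)]
  [t*exp(-3*t), exp(-3*t), t^2*exp(-3*t)/2 - 2*t*exp(-3*t)]
  [0, 0, exp(-3*t)]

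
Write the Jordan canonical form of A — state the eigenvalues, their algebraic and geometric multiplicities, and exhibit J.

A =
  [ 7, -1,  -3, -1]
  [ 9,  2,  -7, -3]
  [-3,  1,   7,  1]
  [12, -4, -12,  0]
J_3(4) ⊕ J_1(4)

The characteristic polynomial is
  det(x·I − A) = x^4 - 16*x^3 + 96*x^2 - 256*x + 256 = (x - 4)^4

Eigenvalues and multiplicities (the geometric multiplicity of λ is n − rank(A − λI), which equals the number of Jordan blocks for λ):
  λ = 4: algebraic multiplicity = 4, geometric multiplicity = 2

Determining the block sizes for each eigenvalue:
  λ = 4: with am = 4 and gm = 2, the partition is not yet determined (e.g. several partitions of 4 into 2 parts exist). Let N = A − (4)·I. Computing rank(N^1) = 2, rank(N^2) = 1, rank(N^3) = 0; the number of blocks of size ≥ j is rank(N^{j−1}) − rank(N^j), giving [2, 1, 1]. So we have 1 block(s) of size 3, 1 block(s) of size 1 → block sizes [3, 1]

Assembling the blocks gives a Jordan form
J =
  [4, 1, 0, 0]
  [0, 4, 1, 0]
  [0, 0, 4, 0]
  [0, 0, 0, 4]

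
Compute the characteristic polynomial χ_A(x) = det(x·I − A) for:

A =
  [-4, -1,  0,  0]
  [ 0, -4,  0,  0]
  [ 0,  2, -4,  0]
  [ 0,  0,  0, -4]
x^4 + 16*x^3 + 96*x^2 + 256*x + 256

Expanding det(x·I − A) (e.g. by cofactor expansion or by noting that A is similar to its Jordan form J, which has the same characteristic polynomial as A) gives
  χ_A(x) = x^4 + 16*x^3 + 96*x^2 + 256*x + 256
which factors as (x + 4)^4. The eigenvalues (with algebraic multiplicities) are λ = -4 with multiplicity 4.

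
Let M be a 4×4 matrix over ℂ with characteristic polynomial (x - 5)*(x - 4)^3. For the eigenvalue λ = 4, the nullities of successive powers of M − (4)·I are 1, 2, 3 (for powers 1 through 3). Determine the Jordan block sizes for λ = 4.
Block sizes for λ = 4: [3]

From the dimensions of kernels of powers, the number of Jordan blocks of size at least j is d_j − d_{j−1} where d_j = dim ker(N^j) (with d_0 = 0). Computing the differences gives [1, 1, 1].
The number of blocks of size exactly k is (#blocks of size ≥ k) − (#blocks of size ≥ k + 1), so the partition is: 1 block(s) of size 3.
In nonincreasing order the block sizes are [3].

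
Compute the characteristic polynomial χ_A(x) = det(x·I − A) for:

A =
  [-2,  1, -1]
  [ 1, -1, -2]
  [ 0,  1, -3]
x^3 + 6*x^2 + 12*x + 8

Expanding det(x·I − A) (e.g. by cofactor expansion or by noting that A is similar to its Jordan form J, which has the same characteristic polynomial as A) gives
  χ_A(x) = x^3 + 6*x^2 + 12*x + 8
which factors as (x + 2)^3. The eigenvalues (with algebraic multiplicities) are λ = -2 with multiplicity 3.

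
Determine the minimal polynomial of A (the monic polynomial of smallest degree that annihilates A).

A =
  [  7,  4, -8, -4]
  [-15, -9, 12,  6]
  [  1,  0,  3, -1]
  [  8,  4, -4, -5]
x^4 + 4*x^3 - 2*x^2 - 12*x + 9

The characteristic polynomial is χ_A(x) = (x - 1)^2*(x + 3)^2, so the eigenvalues are known. The minimal polynomial is
  m_A(x) = Π_λ (x − λ)^{k_λ}
where k_λ is the size of the *largest* Jordan block for λ (equivalently, the smallest k with (A − λI)^k v = 0 for every generalised eigenvector v of λ).

  λ = -3: largest Jordan block has size 2, contributing (x + 3)^2
  λ = 1: largest Jordan block has size 2, contributing (x − 1)^2

So m_A(x) = (x - 1)^2*(x + 3)^2 = x^4 + 4*x^3 - 2*x^2 - 12*x + 9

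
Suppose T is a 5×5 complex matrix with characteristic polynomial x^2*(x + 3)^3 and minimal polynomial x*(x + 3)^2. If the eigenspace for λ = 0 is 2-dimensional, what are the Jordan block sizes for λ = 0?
Block sizes for λ = 0: [1, 1]

Step 1 — from the characteristic polynomial, algebraic multiplicity of λ = 0 is 2. From dim ker(T − (0)·I) = 2, there are exactly 2 Jordan blocks for λ = 0.
Step 2 — from the minimal polynomial, the factor (x − 0) tells us the largest block for λ = 0 has size 1.
Step 3 — with total size 2, 2 blocks, and largest block 1, the block sizes (in nonincreasing order) are [1, 1].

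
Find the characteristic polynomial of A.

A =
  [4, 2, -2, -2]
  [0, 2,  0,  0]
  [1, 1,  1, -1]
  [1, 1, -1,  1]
x^4 - 8*x^3 + 24*x^2 - 32*x + 16

Expanding det(x·I − A) (e.g. by cofactor expansion or by noting that A is similar to its Jordan form J, which has the same characteristic polynomial as A) gives
  χ_A(x) = x^4 - 8*x^3 + 24*x^2 - 32*x + 16
which factors as (x - 2)^4. The eigenvalues (with algebraic multiplicities) are λ = 2 with multiplicity 4.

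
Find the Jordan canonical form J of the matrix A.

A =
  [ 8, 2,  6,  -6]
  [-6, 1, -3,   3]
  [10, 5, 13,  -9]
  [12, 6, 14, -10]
J_2(2) ⊕ J_1(4) ⊕ J_1(4)

The characteristic polynomial is
  det(x·I − A) = x^4 - 12*x^3 + 52*x^2 - 96*x + 64 = (x - 4)^2*(x - 2)^2

Eigenvalues and multiplicities (the geometric multiplicity of λ is n − rank(A − λI), which equals the number of Jordan blocks for λ):
  λ = 2: algebraic multiplicity = 2, geometric multiplicity = 1
  λ = 4: algebraic multiplicity = 2, geometric multiplicity = 2

Determining the block sizes for each eigenvalue:
  λ = 2: one block (gm = 1), so the single block has size am = 2 → block sizes [2]
  λ = 4: gm = am = 2, so every block has size 1 → block sizes [1, 1]

Assembling the blocks gives a Jordan form
J =
  [2, 1, 0, 0]
  [0, 2, 0, 0]
  [0, 0, 4, 0]
  [0, 0, 0, 4]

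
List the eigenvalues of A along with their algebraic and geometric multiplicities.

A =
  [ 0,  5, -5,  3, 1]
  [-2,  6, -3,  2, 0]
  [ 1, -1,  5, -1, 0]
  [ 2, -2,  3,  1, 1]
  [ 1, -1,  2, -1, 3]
λ = 3: alg = 5, geom = 2

Step 1 — factor the characteristic polynomial to read off the algebraic multiplicities:
  χ_A(x) = (x - 3)^5

Step 2 — compute geometric multiplicities via the rank-nullity identity g(λ) = n − rank(A − λI):
  rank(A − (3)·I) = 3, so dim ker(A − (3)·I) = n − 3 = 2

Summary:
  λ = 3: algebraic multiplicity = 5, geometric multiplicity = 2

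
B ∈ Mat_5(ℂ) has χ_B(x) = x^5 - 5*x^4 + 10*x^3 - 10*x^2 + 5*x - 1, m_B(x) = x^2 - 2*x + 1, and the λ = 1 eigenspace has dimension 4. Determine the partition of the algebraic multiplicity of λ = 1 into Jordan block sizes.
Block sizes for λ = 1: [2, 1, 1, 1]

Step 1 — from the characteristic polynomial, algebraic multiplicity of λ = 1 is 5. From dim ker(B − (1)·I) = 4, there are exactly 4 Jordan blocks for λ = 1.
Step 2 — from the minimal polynomial, the factor (x − 1)^2 tells us the largest block for λ = 1 has size 2.
Step 3 — with total size 5, 4 blocks, and largest block 2, the block sizes (in nonincreasing order) are [2, 1, 1, 1].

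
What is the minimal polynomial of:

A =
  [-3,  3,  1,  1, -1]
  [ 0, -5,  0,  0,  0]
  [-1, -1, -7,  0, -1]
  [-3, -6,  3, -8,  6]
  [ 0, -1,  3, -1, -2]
x^2 + 10*x + 25

The characteristic polynomial is χ_A(x) = (x + 5)^5, so the eigenvalues are known. The minimal polynomial is
  m_A(x) = Π_λ (x − λ)^{k_λ}
where k_λ is the size of the *largest* Jordan block for λ (equivalently, the smallest k with (A − λI)^k v = 0 for every generalised eigenvector v of λ).

  λ = -5: largest Jordan block has size 2, contributing (x + 5)^2

So m_A(x) = (x + 5)^2 = x^2 + 10*x + 25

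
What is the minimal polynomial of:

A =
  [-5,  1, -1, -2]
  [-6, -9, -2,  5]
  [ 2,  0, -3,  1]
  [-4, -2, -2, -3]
x^2 + 10*x + 25

The characteristic polynomial is χ_A(x) = (x + 5)^4, so the eigenvalues are known. The minimal polynomial is
  m_A(x) = Π_λ (x − λ)^{k_λ}
where k_λ is the size of the *largest* Jordan block for λ (equivalently, the smallest k with (A − λI)^k v = 0 for every generalised eigenvector v of λ).

  λ = -5: largest Jordan block has size 2, contributing (x + 5)^2

So m_A(x) = (x + 5)^2 = x^2 + 10*x + 25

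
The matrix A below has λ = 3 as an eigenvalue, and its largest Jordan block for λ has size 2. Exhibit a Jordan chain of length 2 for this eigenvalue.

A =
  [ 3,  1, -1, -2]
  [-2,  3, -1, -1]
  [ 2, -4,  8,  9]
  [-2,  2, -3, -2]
A Jordan chain for λ = 3 of length 2:
v_1 = (0, -2, 2, -2)ᵀ
v_2 = (1, 0, 0, 0)ᵀ

Let N = A − (3)·I. We want v_2 with N^2 v_2 = 0 but N^1 v_2 ≠ 0; then v_{j-1} := N · v_j for j = 2, …, 2.

Pick v_2 = (1, 0, 0, 0)ᵀ.
Then v_1 = N · v_2 = (0, -2, 2, -2)ᵀ.

Sanity check: (A − (3)·I) v_1 = (0, 0, 0, 0)ᵀ = 0. ✓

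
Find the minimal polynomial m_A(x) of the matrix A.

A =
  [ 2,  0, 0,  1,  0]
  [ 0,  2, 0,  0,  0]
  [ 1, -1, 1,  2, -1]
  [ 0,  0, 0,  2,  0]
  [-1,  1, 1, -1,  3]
x^2 - 4*x + 4

The characteristic polynomial is χ_A(x) = (x - 2)^5, so the eigenvalues are known. The minimal polynomial is
  m_A(x) = Π_λ (x − λ)^{k_λ}
where k_λ is the size of the *largest* Jordan block for λ (equivalently, the smallest k with (A − λI)^k v = 0 for every generalised eigenvector v of λ).

  λ = 2: largest Jordan block has size 2, contributing (x − 2)^2

So m_A(x) = (x - 2)^2 = x^2 - 4*x + 4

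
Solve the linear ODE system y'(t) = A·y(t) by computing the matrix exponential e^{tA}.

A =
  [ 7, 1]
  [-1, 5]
e^{tA} =
  [t*exp(6*t) + exp(6*t), t*exp(6*t)]
  [-t*exp(6*t), -t*exp(6*t) + exp(6*t)]

Strategy: write A = P · J · P⁻¹ where J is a Jordan canonical form, so e^{tA} = P · e^{tJ} · P⁻¹, and e^{tJ} can be computed block-by-block.

A has Jordan form
J =
  [6, 1]
  [0, 6]
(up to reordering of blocks).

Per-block formulas:
  For a 2×2 Jordan block J_2(6): exp(t · J_2(6)) = e^(6t)·(I + t·N), where N is the 2×2 nilpotent shift.

After assembling e^{tJ} and conjugating by P, we get:

e^{tA} =
  [t*exp(6*t) + exp(6*t), t*exp(6*t)]
  [-t*exp(6*t), -t*exp(6*t) + exp(6*t)]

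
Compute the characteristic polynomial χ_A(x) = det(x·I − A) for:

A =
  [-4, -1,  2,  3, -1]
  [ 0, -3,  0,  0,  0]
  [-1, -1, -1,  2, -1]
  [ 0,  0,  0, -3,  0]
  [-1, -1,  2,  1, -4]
x^5 + 15*x^4 + 90*x^3 + 270*x^2 + 405*x + 243

Expanding det(x·I − A) (e.g. by cofactor expansion or by noting that A is similar to its Jordan form J, which has the same characteristic polynomial as A) gives
  χ_A(x) = x^5 + 15*x^4 + 90*x^3 + 270*x^2 + 405*x + 243
which factors as (x + 3)^5. The eigenvalues (with algebraic multiplicities) are λ = -3 with multiplicity 5.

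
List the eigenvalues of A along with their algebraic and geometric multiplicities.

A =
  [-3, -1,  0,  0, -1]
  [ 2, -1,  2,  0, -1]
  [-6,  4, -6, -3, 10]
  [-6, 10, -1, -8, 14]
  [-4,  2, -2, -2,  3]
λ = -3: alg = 5, geom = 2

Step 1 — factor the characteristic polynomial to read off the algebraic multiplicities:
  χ_A(x) = (x + 3)^5

Step 2 — compute geometric multiplicities via the rank-nullity identity g(λ) = n − rank(A − λI):
  rank(A − (-3)·I) = 3, so dim ker(A − (-3)·I) = n − 3 = 2

Summary:
  λ = -3: algebraic multiplicity = 5, geometric multiplicity = 2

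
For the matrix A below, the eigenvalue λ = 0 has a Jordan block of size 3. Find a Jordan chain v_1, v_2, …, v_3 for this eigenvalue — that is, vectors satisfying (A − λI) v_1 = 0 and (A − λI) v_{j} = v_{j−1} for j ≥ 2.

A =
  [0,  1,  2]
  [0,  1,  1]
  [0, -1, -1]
A Jordan chain for λ = 0 of length 3:
v_1 = (-1, 0, 0)ᵀ
v_2 = (1, 1, -1)ᵀ
v_3 = (0, 1, 0)ᵀ

Let N = A − (0)·I. We want v_3 with N^3 v_3 = 0 but N^2 v_3 ≠ 0; then v_{j-1} := N · v_j for j = 3, …, 2.

Pick v_3 = (0, 1, 0)ᵀ.
Then v_2 = N · v_3 = (1, 1, -1)ᵀ.
Then v_1 = N · v_2 = (-1, 0, 0)ᵀ.

Sanity check: (A − (0)·I) v_1 = (0, 0, 0)ᵀ = 0. ✓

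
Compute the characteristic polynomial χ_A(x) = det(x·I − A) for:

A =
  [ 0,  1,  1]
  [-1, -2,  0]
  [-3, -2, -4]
x^3 + 6*x^2 + 12*x + 8

Expanding det(x·I − A) (e.g. by cofactor expansion or by noting that A is similar to its Jordan form J, which has the same characteristic polynomial as A) gives
  χ_A(x) = x^3 + 6*x^2 + 12*x + 8
which factors as (x + 2)^3. The eigenvalues (with algebraic multiplicities) are λ = -2 with multiplicity 3.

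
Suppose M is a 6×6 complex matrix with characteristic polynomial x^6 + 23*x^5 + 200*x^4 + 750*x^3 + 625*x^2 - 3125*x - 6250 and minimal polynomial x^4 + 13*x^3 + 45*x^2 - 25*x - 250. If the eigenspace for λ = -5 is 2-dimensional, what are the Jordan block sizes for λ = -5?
Block sizes for λ = -5: [3, 2]

Step 1 — from the characteristic polynomial, algebraic multiplicity of λ = -5 is 5. From dim ker(M − (-5)·I) = 2, there are exactly 2 Jordan blocks for λ = -5.
Step 2 — from the minimal polynomial, the factor (x + 5)^3 tells us the largest block for λ = -5 has size 3.
Step 3 — with total size 5, 2 blocks, and largest block 3, the block sizes (in nonincreasing order) are [3, 2].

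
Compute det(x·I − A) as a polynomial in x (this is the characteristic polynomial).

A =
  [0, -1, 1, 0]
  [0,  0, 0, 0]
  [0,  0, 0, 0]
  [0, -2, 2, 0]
x^4

Expanding det(x·I − A) (e.g. by cofactor expansion or by noting that A is similar to its Jordan form J, which has the same characteristic polynomial as A) gives
  χ_A(x) = x^4
which factors as x^4. The eigenvalues (with algebraic multiplicities) are λ = 0 with multiplicity 4.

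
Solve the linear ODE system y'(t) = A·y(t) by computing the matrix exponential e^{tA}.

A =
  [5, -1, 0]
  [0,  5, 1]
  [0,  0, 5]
e^{tA} =
  [exp(5*t), -t*exp(5*t), -t^2*exp(5*t)/2]
  [0, exp(5*t), t*exp(5*t)]
  [0, 0, exp(5*t)]

Strategy: write A = P · J · P⁻¹ where J is a Jordan canonical form, so e^{tA} = P · e^{tJ} · P⁻¹, and e^{tJ} can be computed block-by-block.

A has Jordan form
J =
  [5, 1, 0]
  [0, 5, 1]
  [0, 0, 5]
(up to reordering of blocks).

Per-block formulas:
  For a 3×3 Jordan block J_3(5): exp(t · J_3(5)) = e^(5t)·(I + t·N + (t^2/2)·N^2), where N is the 3×3 nilpotent shift.

After assembling e^{tJ} and conjugating by P, we get:

e^{tA} =
  [exp(5*t), -t*exp(5*t), -t^2*exp(5*t)/2]
  [0, exp(5*t), t*exp(5*t)]
  [0, 0, exp(5*t)]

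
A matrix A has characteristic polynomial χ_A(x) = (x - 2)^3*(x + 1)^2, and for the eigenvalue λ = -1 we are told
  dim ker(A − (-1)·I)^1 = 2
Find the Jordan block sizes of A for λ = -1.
Block sizes for λ = -1: [1, 1]

From the dimensions of kernels of powers, the number of Jordan blocks of size at least j is d_j − d_{j−1} where d_j = dim ker(N^j) (with d_0 = 0). Computing the differences gives [2].
The number of blocks of size exactly k is (#blocks of size ≥ k) − (#blocks of size ≥ k + 1), so the partition is: 2 block(s) of size 1.
In nonincreasing order the block sizes are [1, 1].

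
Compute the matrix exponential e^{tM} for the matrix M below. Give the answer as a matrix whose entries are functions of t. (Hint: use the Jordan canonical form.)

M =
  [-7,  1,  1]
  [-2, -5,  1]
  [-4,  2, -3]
e^{tM} =
  [-t^2*exp(-5*t) - 2*t*exp(-5*t) + exp(-5*t), t*exp(-5*t), t^2*exp(-5*t)/2 + t*exp(-5*t)]
  [-2*t*exp(-5*t), exp(-5*t), t*exp(-5*t)]
  [-2*t^2*exp(-5*t) - 4*t*exp(-5*t), 2*t*exp(-5*t), t^2*exp(-5*t) + 2*t*exp(-5*t) + exp(-5*t)]

Strategy: write M = P · J · P⁻¹ where J is a Jordan canonical form, so e^{tM} = P · e^{tJ} · P⁻¹, and e^{tJ} can be computed block-by-block.

M has Jordan form
J =
  [-5,  1,  0]
  [ 0, -5,  1]
  [ 0,  0, -5]
(up to reordering of blocks).

Per-block formulas:
  For a 3×3 Jordan block J_3(-5): exp(t · J_3(-5)) = e^(-5t)·(I + t·N + (t^2/2)·N^2), where N is the 3×3 nilpotent shift.

After assembling e^{tJ} and conjugating by P, we get:

e^{tM} =
  [-t^2*exp(-5*t) - 2*t*exp(-5*t) + exp(-5*t), t*exp(-5*t), t^2*exp(-5*t)/2 + t*exp(-5*t)]
  [-2*t*exp(-5*t), exp(-5*t), t*exp(-5*t)]
  [-2*t^2*exp(-5*t) - 4*t*exp(-5*t), 2*t*exp(-5*t), t^2*exp(-5*t) + 2*t*exp(-5*t) + exp(-5*t)]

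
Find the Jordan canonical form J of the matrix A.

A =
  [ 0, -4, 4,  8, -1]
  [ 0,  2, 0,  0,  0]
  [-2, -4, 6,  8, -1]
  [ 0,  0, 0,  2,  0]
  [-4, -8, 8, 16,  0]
J_2(2) ⊕ J_1(2) ⊕ J_1(2) ⊕ J_1(2)

The characteristic polynomial is
  det(x·I − A) = x^5 - 10*x^4 + 40*x^3 - 80*x^2 + 80*x - 32 = (x - 2)^5

Eigenvalues and multiplicities (the geometric multiplicity of λ is n − rank(A − λI), which equals the number of Jordan blocks for λ):
  λ = 2: algebraic multiplicity = 5, geometric multiplicity = 4

Determining the block sizes for each eigenvalue:
  λ = 2: 4 blocks summing to 5 forces exactly one block of size 2 and the rest size 1 → block sizes [2, 1, 1, 1]

Assembling the blocks gives a Jordan form
J =
  [2, 1, 0, 0, 0]
  [0, 2, 0, 0, 0]
  [0, 0, 2, 0, 0]
  [0, 0, 0, 2, 0]
  [0, 0, 0, 0, 2]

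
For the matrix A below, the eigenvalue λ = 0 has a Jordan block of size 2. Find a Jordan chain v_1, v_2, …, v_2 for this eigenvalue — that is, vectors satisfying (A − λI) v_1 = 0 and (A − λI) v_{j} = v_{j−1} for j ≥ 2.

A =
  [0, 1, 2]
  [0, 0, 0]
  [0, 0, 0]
A Jordan chain for λ = 0 of length 2:
v_1 = (1, 0, 0)ᵀ
v_2 = (0, 1, 0)ᵀ

Let N = A − (0)·I. We want v_2 with N^2 v_2 = 0 but N^1 v_2 ≠ 0; then v_{j-1} := N · v_j for j = 2, …, 2.

Pick v_2 = (0, 1, 0)ᵀ.
Then v_1 = N · v_2 = (1, 0, 0)ᵀ.

Sanity check: (A − (0)·I) v_1 = (0, 0, 0)ᵀ = 0. ✓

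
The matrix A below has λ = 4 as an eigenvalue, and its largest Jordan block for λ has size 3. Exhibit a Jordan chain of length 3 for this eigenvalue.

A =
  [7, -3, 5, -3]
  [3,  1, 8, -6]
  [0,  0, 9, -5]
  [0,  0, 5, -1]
A Jordan chain for λ = 4 of length 3:
v_1 = (1, 1, 0, 0)ᵀ
v_2 = (5, 8, 5, 5)ᵀ
v_3 = (0, 0, 1, 0)ᵀ

Let N = A − (4)·I. We want v_3 with N^3 v_3 = 0 but N^2 v_3 ≠ 0; then v_{j-1} := N · v_j for j = 3, …, 2.

Pick v_3 = (0, 0, 1, 0)ᵀ.
Then v_2 = N · v_3 = (5, 8, 5, 5)ᵀ.
Then v_1 = N · v_2 = (1, 1, 0, 0)ᵀ.

Sanity check: (A − (4)·I) v_1 = (0, 0, 0, 0)ᵀ = 0. ✓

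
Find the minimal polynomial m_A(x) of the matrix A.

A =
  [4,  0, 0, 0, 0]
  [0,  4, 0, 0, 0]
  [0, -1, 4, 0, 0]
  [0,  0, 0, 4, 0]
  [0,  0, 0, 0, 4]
x^2 - 8*x + 16

The characteristic polynomial is χ_A(x) = (x - 4)^5, so the eigenvalues are known. The minimal polynomial is
  m_A(x) = Π_λ (x − λ)^{k_λ}
where k_λ is the size of the *largest* Jordan block for λ (equivalently, the smallest k with (A − λI)^k v = 0 for every generalised eigenvector v of λ).

  λ = 4: largest Jordan block has size 2, contributing (x − 4)^2

So m_A(x) = (x - 4)^2 = x^2 - 8*x + 16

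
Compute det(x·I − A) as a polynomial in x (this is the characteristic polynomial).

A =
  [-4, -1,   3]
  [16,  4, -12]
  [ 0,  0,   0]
x^3

Expanding det(x·I − A) (e.g. by cofactor expansion or by noting that A is similar to its Jordan form J, which has the same characteristic polynomial as A) gives
  χ_A(x) = x^3
which factors as x^3. The eigenvalues (with algebraic multiplicities) are λ = 0 with multiplicity 3.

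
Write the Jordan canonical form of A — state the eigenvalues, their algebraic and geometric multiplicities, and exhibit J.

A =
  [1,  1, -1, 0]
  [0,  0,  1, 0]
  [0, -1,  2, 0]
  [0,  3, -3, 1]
J_2(1) ⊕ J_1(1) ⊕ J_1(1)

The characteristic polynomial is
  det(x·I − A) = x^4 - 4*x^3 + 6*x^2 - 4*x + 1 = (x - 1)^4

Eigenvalues and multiplicities (the geometric multiplicity of λ is n − rank(A − λI), which equals the number of Jordan blocks for λ):
  λ = 1: algebraic multiplicity = 4, geometric multiplicity = 3

Determining the block sizes for each eigenvalue:
  λ = 1: 3 blocks summing to 4 forces exactly one block of size 2 and the rest size 1 → block sizes [2, 1, 1]

Assembling the blocks gives a Jordan form
J =
  [1, 1, 0, 0]
  [0, 1, 0, 0]
  [0, 0, 1, 0]
  [0, 0, 0, 1]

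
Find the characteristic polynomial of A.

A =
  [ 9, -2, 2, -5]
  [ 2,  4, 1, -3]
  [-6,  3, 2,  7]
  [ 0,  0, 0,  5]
x^4 - 20*x^3 + 150*x^2 - 500*x + 625

Expanding det(x·I − A) (e.g. by cofactor expansion or by noting that A is similar to its Jordan form J, which has the same characteristic polynomial as A) gives
  χ_A(x) = x^4 - 20*x^3 + 150*x^2 - 500*x + 625
which factors as (x - 5)^4. The eigenvalues (with algebraic multiplicities) are λ = 5 with multiplicity 4.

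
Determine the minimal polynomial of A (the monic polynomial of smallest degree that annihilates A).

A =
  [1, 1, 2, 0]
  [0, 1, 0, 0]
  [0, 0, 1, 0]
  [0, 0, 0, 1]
x^2 - 2*x + 1

The characteristic polynomial is χ_A(x) = (x - 1)^4, so the eigenvalues are known. The minimal polynomial is
  m_A(x) = Π_λ (x − λ)^{k_λ}
where k_λ is the size of the *largest* Jordan block for λ (equivalently, the smallest k with (A − λI)^k v = 0 for every generalised eigenvector v of λ).

  λ = 1: largest Jordan block has size 2, contributing (x − 1)^2

So m_A(x) = (x - 1)^2 = x^2 - 2*x + 1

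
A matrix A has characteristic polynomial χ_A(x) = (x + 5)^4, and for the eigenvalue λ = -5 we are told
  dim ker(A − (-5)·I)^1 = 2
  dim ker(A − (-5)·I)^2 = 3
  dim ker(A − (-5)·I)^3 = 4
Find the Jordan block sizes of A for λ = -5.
Block sizes for λ = -5: [3, 1]

From the dimensions of kernels of powers, the number of Jordan blocks of size at least j is d_j − d_{j−1} where d_j = dim ker(N^j) (with d_0 = 0). Computing the differences gives [2, 1, 1].
The number of blocks of size exactly k is (#blocks of size ≥ k) − (#blocks of size ≥ k + 1), so the partition is: 1 block(s) of size 1, 1 block(s) of size 3.
In nonincreasing order the block sizes are [3, 1].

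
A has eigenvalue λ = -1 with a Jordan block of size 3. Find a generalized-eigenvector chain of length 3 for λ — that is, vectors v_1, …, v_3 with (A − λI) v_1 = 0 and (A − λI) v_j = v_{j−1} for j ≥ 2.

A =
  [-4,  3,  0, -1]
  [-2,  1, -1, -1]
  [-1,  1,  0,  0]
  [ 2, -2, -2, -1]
A Jordan chain for λ = -1 of length 3:
v_1 = (1, 1, 0, 0)ᵀ
v_2 = (-3, -2, -1, 2)ᵀ
v_3 = (1, 0, 0, 0)ᵀ

Let N = A − (-1)·I. We want v_3 with N^3 v_3 = 0 but N^2 v_3 ≠ 0; then v_{j-1} := N · v_j for j = 3, …, 2.

Pick v_3 = (1, 0, 0, 0)ᵀ.
Then v_2 = N · v_3 = (-3, -2, -1, 2)ᵀ.
Then v_1 = N · v_2 = (1, 1, 0, 0)ᵀ.

Sanity check: (A − (-1)·I) v_1 = (0, 0, 0, 0)ᵀ = 0. ✓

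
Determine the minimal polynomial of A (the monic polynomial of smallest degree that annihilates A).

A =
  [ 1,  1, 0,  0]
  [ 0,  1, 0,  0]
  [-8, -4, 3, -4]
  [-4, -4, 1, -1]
x^2 - 2*x + 1

The characteristic polynomial is χ_A(x) = (x - 1)^4, so the eigenvalues are known. The minimal polynomial is
  m_A(x) = Π_λ (x − λ)^{k_λ}
where k_λ is the size of the *largest* Jordan block for λ (equivalently, the smallest k with (A − λI)^k v = 0 for every generalised eigenvector v of λ).

  λ = 1: largest Jordan block has size 2, contributing (x − 1)^2

So m_A(x) = (x - 1)^2 = x^2 - 2*x + 1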